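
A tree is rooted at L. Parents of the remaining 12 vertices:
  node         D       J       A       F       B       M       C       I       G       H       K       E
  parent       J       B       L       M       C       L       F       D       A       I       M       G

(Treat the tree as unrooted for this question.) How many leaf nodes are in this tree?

The leaves are E, H, K.
That is 3 leaves.

3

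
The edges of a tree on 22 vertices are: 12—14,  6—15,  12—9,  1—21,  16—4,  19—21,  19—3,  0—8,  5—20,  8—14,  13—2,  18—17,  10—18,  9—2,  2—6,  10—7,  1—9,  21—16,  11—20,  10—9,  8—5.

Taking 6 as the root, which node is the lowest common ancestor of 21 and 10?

9

Ancestors of 21 (toward the root): 21, 1, 9, 2, 6.
Ancestors of 10: 10, 9, 2, 6.
The deepest node appearing in both lists is 9.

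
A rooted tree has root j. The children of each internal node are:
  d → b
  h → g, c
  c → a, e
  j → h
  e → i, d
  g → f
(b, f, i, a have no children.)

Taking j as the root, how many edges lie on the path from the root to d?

Climbing from d to the root: d → e → c → h → j. That's 4 steps.

4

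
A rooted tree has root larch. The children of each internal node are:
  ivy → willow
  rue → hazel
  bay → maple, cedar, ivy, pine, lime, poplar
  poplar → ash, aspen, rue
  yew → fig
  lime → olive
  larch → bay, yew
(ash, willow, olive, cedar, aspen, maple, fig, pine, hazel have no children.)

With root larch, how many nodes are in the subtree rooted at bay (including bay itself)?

Descendants of bay (including itself): bay, poplar, cedar, maple, pine, lime, ivy, rue, aspen, ash, olive, willow, hazel. That's 13.

13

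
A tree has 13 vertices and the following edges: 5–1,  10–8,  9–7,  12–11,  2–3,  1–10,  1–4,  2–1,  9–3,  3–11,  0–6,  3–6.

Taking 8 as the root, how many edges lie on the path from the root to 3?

8–10–1–2–3 — 4 edges.

4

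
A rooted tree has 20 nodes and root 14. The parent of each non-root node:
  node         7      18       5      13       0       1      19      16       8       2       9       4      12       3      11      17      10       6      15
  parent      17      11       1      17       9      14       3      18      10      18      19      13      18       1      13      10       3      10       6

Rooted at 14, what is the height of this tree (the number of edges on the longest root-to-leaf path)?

A deepest node is 16, reached by 14 – 1 – 3 – 10 – 17 – 13 – 11 – 18 – 16.
That path has 8 edges, so the height is 8.

8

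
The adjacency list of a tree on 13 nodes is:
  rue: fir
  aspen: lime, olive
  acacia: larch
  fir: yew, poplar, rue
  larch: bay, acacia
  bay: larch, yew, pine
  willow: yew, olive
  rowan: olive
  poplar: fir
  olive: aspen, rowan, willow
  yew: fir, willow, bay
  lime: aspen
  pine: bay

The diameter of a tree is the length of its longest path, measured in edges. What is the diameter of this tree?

BFS from lime reaches acacia last, at distance 7; BFS from acacia confirms no node is farther.
Path: lime - aspen - olive - willow - yew - bay - larch - acacia.

7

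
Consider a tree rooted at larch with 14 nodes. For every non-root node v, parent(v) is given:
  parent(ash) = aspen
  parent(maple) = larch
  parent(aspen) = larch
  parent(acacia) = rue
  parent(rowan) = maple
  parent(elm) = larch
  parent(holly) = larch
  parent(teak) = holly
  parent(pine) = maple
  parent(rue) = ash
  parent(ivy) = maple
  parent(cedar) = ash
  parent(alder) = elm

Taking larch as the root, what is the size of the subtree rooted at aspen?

5

Descendants of aspen (including itself): aspen, ash, cedar, rue, acacia. That's 5.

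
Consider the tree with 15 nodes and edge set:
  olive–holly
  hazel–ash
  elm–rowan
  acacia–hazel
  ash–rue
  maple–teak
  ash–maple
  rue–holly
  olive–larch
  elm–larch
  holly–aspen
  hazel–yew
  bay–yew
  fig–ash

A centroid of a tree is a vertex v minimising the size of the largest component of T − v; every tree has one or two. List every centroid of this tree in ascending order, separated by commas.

Removing ash splits the tree into components of sizes 7, 4, 2, 1; the largest is 7 ≤ ⌊15/2⌋ = 7.
No neighbour of ash does as well, so ash is the unique centroid.

ash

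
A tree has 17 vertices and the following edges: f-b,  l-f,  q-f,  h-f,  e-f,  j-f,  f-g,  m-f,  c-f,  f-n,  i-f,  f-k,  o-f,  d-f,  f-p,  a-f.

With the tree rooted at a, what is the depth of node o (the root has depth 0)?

2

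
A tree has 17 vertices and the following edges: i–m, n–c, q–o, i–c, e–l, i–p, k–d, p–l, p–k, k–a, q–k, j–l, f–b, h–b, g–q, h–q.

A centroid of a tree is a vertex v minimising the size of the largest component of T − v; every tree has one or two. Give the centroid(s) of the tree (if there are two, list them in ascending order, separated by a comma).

If k is removed the pieces have sizes 8, 6, 1, 1, all ≤ ⌊17/2⌋ = 8.
Every other node leaves some component of size > 8, so the centroid is unique.

k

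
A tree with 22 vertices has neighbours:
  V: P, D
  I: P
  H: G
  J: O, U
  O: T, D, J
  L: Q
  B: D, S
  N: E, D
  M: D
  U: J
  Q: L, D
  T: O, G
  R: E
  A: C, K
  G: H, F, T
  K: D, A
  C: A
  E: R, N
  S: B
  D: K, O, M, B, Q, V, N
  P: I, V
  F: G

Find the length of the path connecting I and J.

5

The path is I–P–V–D–O–J, which has 5 edges.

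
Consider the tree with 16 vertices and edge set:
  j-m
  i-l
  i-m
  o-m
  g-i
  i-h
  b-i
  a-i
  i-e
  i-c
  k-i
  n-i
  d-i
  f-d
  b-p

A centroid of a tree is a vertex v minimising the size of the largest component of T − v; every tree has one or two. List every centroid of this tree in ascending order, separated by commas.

Delete i: the remaining components have sizes 3, 2, 2, 1, 1, 1, 1, 1, 1, 1, 1. Max 3 ≤ 8, so i is a centroid.
Every other node leaves some component of size > 8, so the centroid is unique.

i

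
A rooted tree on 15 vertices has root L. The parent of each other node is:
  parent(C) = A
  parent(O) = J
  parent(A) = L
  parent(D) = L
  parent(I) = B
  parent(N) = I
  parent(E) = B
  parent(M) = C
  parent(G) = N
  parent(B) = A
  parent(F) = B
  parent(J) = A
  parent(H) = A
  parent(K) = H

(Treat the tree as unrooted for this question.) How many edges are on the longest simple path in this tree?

6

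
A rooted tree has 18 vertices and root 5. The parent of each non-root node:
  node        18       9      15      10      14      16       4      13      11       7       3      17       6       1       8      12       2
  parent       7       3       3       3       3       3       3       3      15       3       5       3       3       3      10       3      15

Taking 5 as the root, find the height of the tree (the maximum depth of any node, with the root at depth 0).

The longest root-to-leaf path is 5 → 3 → 15 → 11 (3 edges).

3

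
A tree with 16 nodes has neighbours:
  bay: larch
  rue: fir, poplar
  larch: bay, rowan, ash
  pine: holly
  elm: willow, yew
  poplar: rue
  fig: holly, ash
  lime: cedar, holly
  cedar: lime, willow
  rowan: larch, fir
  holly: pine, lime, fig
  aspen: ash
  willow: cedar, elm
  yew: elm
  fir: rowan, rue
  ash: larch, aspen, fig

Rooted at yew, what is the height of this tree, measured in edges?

12

A deepest node is poplar, reached by yew–elm–willow–cedar–lime–holly–fig–ash–larch–rowan–fir–rue–poplar.
That path has 12 edges, so the height is 12.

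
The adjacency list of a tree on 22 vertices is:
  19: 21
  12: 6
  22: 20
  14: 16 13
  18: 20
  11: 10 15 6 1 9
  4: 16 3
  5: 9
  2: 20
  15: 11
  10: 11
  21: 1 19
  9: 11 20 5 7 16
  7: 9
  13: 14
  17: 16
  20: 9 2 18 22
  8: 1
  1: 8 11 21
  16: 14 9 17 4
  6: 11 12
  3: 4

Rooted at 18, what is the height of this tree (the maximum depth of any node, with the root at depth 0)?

A deepest node is 19, reached by 18 – 20 – 9 – 11 – 1 – 21 – 19.
That path has 6 edges, so the height is 6.

6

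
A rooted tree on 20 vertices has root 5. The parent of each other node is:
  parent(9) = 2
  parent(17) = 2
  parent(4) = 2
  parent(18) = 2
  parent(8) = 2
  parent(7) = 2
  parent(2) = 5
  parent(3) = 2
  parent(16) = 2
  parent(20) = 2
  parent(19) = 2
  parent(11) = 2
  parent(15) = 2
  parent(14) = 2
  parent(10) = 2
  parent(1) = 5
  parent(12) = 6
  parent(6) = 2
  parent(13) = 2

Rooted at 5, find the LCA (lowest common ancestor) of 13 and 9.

2

Path 13→root: 13 2 5; path 9→root: 9 2 5.
First common node: 2.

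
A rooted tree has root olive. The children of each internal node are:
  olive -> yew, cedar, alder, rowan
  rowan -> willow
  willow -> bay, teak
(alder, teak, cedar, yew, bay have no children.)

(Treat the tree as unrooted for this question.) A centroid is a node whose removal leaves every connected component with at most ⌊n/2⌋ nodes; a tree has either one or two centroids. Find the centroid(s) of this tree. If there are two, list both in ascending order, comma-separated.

If rowan is removed the pieces have sizes 4, 3, all ≤ ⌊8/2⌋ = 4.
olive is adjacent to rowan and is also a centroid (the largest component after removing it is likewise 4).

olive, rowan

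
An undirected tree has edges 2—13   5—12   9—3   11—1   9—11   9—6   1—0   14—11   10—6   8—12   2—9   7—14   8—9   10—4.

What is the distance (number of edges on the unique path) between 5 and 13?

5

Walking from 5: 5–12–8–9–2–13. Length 5.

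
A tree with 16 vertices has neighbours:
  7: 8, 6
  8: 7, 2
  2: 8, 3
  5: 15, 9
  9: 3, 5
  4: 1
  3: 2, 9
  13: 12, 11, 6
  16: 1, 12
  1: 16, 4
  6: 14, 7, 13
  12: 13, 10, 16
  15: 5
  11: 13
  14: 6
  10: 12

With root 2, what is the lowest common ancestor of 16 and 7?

7

16's ancestor chain is 16, 12, 13, 6, 7, 8, 2 and 7's is 7, 8, 2; they first meet at 7.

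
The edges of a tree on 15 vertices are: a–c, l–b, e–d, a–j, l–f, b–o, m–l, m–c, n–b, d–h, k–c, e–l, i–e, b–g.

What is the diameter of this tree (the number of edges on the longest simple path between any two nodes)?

7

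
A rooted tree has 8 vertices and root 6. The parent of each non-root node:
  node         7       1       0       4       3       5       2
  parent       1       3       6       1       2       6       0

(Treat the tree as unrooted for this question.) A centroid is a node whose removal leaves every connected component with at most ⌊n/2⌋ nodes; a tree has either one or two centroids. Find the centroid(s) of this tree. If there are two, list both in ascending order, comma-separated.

Removing 3 splits the tree into components of sizes 4, 3; the largest is 4 ≤ ⌊8/2⌋ = 4.
Its neighbour 2 also leaves a largest component of size 4, so both are centroids.

2, 3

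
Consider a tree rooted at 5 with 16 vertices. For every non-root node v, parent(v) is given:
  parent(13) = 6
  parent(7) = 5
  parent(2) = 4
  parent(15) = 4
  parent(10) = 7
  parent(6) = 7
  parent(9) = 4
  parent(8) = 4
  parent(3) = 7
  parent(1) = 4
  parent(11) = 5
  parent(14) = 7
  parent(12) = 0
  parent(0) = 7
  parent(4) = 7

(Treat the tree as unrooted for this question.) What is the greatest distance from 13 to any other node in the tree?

A farthest node from 13 is 11 (9, 1, 12, 15, 8, 2 also at distance 4).
The path 13-6-7-5-11 has 4 edges.

4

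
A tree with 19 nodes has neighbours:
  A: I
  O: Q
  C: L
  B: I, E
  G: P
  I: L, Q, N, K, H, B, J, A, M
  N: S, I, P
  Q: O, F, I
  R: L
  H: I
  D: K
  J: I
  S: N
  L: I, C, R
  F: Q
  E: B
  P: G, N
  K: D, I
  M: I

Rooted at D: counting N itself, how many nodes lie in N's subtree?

4

N's subtree: {N, P, S, G}, size 4.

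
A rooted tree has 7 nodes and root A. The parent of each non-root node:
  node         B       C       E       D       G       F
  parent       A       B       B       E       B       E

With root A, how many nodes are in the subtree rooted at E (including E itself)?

3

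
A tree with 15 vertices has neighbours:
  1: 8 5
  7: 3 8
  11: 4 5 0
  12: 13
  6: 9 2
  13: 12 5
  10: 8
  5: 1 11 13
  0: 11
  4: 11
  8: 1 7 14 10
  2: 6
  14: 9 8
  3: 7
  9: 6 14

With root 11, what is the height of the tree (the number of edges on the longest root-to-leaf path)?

A deepest node is 2, reached by 11 → 5 → 1 → 8 → 14 → 9 → 6 → 2.
That path has 7 edges, so the height is 7.

7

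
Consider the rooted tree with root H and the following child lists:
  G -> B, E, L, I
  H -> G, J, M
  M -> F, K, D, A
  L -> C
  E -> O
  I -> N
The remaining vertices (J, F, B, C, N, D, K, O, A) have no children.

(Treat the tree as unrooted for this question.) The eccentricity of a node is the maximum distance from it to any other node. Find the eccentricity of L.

4

Distances from L peak at 4, attained at A (F, K, D also at distance 4).
L – G – H – M – A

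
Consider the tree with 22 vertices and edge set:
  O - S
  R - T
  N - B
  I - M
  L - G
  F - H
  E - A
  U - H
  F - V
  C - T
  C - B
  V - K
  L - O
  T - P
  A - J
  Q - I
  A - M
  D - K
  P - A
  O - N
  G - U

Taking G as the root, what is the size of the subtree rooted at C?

10

Descendants of C (including itself): C, T, R, P, A, J, M, E, I, Q. That's 10.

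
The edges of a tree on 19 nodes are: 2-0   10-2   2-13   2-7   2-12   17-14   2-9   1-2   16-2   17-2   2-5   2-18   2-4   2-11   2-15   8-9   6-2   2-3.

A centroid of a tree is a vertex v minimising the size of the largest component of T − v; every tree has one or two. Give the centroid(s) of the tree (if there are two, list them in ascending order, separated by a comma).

2

Delete 2: the remaining components have sizes 2, 2, 1, 1, 1, 1, 1, 1, 1, 1, 1, 1, 1, 1, 1, 1. Max 2 ≤ 9, so 2 is a centroid.
No neighbour of 2 does as well, so 2 is the unique centroid.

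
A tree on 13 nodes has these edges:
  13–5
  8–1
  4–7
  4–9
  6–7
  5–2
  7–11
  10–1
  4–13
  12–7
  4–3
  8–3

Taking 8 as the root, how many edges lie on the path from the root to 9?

Path from 8 to 9: 8 → 3 → 4 → 9, which has 3 edges.

3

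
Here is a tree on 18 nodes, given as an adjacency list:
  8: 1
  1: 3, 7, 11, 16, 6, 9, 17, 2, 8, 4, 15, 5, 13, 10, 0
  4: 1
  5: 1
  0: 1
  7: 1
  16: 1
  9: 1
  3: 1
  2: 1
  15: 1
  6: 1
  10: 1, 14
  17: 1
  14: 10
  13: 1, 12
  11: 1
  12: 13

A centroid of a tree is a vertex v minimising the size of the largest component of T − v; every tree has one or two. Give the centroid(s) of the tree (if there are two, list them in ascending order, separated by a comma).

1

Delete 1: the remaining components have sizes 2, 2, 1, 1, 1, 1, 1, 1, 1, 1, 1, 1, 1, 1, 1. Max 2 ≤ 9, so 1 is a centroid.
No neighbour of 1 does as well, so 1 is the unique centroid.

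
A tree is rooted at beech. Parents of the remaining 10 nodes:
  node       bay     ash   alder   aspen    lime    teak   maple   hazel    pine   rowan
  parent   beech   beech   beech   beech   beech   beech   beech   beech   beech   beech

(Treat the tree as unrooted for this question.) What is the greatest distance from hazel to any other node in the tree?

2

A farthest node from hazel is rowan (aspen, ash, teak, maple, bay, alder, pine, lime also at distance 2).
The path hazel – beech – rowan has 2 edges.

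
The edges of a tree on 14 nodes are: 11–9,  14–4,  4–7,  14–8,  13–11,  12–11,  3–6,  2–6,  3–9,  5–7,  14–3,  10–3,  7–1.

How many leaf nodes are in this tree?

The leaves are 1, 2, 5, 8, 10, 12, 13.
That is 7 leaves.

7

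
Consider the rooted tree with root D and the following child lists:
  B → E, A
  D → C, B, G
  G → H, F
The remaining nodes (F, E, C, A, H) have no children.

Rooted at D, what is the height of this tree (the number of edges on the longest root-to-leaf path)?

A sits deepest: D–B–A — 2 edges from the root.

2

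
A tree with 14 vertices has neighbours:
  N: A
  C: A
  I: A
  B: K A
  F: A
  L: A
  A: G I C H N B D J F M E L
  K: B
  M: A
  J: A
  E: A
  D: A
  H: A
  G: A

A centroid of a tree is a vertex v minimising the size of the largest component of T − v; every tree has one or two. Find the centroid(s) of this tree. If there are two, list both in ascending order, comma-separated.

Removing A splits the tree into components of sizes 2, 1, 1, 1, 1, 1, 1, 1, 1, 1, 1, 1; the largest is 2 ≤ ⌊14/2⌋ = 7.
No neighbour of A does as well, so A is the unique centroid.

A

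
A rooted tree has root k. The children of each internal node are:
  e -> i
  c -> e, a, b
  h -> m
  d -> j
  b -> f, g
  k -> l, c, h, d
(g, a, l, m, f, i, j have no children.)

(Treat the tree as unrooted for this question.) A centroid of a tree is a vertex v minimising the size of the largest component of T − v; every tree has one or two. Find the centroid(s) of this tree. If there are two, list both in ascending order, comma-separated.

c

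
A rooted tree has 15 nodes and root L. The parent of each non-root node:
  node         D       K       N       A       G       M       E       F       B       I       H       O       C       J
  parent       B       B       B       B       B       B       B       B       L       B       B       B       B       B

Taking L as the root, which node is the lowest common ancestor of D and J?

Ancestors of D (toward the root): D, B, L.
Ancestors of J: J, B, L.
The deepest node appearing in both lists is B.

B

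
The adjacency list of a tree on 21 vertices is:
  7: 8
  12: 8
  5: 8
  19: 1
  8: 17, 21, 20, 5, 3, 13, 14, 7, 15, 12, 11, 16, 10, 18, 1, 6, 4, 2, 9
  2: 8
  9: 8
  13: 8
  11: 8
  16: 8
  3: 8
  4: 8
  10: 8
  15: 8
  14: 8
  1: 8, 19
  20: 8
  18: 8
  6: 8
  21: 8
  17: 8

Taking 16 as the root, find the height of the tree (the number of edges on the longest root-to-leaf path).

3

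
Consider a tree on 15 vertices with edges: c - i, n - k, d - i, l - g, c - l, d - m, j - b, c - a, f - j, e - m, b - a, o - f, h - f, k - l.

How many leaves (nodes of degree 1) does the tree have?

Degree-1 nodes: e, g, h, n, o — 5 of them.

5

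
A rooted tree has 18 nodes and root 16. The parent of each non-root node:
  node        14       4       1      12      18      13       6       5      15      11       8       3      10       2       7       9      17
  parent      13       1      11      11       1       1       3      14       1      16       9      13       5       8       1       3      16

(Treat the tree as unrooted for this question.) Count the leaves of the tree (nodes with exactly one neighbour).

The leaves are 2, 4, 6, 7, 10, 12, 15, 17, 18.
That is 9 leaves.

9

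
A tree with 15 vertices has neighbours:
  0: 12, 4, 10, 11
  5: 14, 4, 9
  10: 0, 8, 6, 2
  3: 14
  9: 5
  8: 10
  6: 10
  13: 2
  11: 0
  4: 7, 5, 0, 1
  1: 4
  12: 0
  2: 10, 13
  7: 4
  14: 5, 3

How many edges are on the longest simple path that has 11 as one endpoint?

The node farthest from 11 is 3, via 11–0–4–5–14–3 — 5 edges.

5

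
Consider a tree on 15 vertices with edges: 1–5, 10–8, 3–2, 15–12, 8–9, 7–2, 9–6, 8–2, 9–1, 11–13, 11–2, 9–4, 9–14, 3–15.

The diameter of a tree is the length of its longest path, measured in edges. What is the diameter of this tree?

Starting from 12, a farthest node is 5 at distance 7.
One longest path: 12-15-3-2-8-9-1-5.
So the diameter is 7.

7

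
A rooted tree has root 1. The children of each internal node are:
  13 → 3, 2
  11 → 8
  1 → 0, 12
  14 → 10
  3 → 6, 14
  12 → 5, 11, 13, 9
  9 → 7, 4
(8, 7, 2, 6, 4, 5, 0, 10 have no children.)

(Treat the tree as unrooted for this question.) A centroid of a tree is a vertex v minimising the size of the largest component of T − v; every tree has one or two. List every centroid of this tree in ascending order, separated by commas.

12

Delete 12: the remaining components have sizes 6, 3, 2, 2, 1. Max 6 ≤ 7, so 12 is a centroid.
No neighbour of 12 does as well, so 12 is the unique centroid.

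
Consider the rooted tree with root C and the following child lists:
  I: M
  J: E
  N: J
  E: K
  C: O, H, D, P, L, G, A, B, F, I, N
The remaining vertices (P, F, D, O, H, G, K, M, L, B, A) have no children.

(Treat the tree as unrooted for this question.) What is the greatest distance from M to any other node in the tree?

The node farthest from M is K, via M-I-C-N-J-E-K — 6 edges.

6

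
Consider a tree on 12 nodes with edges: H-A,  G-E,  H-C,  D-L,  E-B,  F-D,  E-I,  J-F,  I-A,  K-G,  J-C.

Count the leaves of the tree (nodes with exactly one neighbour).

3

The leaves are B, K, L.
That is 3 leaves.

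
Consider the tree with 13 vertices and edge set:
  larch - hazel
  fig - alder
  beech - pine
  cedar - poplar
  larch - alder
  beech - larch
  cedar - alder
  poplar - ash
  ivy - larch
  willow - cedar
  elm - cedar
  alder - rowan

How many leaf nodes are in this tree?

8

Exactly 8 nodes have a single neighbour: ash, elm, fig, hazel, ivy, pine, rowan, willow.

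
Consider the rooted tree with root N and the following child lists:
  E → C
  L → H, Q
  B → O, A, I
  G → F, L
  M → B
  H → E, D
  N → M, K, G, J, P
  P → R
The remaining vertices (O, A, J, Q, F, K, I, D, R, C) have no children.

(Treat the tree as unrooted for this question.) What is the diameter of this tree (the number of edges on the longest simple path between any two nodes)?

8

BFS from A reaches C last, at distance 8; BFS from C confirms no node is farther.
Path: A-B-M-N-G-L-H-E-C.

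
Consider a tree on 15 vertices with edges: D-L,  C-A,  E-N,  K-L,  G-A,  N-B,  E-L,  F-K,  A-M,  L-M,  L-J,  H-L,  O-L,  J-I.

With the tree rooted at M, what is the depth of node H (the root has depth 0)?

2

Path from M to H: M–L–H, which has 2 edges.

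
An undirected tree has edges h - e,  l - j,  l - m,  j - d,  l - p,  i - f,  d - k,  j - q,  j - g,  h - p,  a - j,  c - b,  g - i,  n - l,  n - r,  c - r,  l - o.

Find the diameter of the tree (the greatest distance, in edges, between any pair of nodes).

8

A longest path is b–c–r–n–l–j–g–i–f, with 8 edges.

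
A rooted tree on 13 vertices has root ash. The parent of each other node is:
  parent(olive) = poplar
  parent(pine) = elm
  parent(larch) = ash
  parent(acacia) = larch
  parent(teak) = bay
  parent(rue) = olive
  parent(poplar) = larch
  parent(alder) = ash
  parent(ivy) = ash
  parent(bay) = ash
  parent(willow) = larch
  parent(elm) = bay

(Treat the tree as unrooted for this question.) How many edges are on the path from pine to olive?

The path is pine – elm – bay – ash – larch – poplar – olive, which has 6 edges.

6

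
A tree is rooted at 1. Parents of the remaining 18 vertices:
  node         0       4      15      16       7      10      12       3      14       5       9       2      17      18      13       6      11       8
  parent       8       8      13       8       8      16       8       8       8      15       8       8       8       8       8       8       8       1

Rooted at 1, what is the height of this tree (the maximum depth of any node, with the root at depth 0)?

4

The longest root-to-leaf path is 1 – 8 – 13 – 15 – 5 (4 edges).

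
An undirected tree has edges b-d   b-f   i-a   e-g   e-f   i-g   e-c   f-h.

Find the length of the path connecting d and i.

The path is d – b – f – e – g – i, which has 5 edges.

5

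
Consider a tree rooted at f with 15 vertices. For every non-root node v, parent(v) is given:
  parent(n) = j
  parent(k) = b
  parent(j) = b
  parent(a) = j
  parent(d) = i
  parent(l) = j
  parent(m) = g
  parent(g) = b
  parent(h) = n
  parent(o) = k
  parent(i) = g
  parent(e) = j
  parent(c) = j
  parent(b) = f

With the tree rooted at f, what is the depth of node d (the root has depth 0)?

Climbing from d to the root: d–i–g–b–f. That's 4 steps.

4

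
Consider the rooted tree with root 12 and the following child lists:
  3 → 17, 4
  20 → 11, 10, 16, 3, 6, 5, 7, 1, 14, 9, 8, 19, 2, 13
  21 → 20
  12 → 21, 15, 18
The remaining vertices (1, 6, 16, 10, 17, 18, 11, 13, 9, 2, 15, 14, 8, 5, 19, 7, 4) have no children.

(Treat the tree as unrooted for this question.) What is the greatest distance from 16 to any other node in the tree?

4

The node farthest from 16 is 15 (18 also at distance 4), via 16-20-21-12-15 — 4 edges.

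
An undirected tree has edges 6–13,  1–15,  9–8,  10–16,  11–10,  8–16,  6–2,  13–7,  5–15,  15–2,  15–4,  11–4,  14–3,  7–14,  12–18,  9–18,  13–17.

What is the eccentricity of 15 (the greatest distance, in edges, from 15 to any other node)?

8

A farthest node from 15 is 12.
The path 15–4–11–10–16–8–9–18–12 has 8 edges.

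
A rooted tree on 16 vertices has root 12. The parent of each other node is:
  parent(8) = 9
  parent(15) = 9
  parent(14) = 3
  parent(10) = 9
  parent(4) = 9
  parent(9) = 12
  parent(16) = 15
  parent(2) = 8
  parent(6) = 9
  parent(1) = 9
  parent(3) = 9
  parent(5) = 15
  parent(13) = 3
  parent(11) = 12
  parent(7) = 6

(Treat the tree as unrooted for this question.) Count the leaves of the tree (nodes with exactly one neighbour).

10

The leaves are 1, 2, 4, 5, 7, 10, 11, 13, 14, 16.
That is 10 leaves.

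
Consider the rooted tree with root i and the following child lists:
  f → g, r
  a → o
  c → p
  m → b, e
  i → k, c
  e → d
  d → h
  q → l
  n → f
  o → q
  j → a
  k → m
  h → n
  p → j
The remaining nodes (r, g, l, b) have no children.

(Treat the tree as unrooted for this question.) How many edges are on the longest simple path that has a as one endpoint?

The node farthest from a is g (r also at distance 12), via a – j – p – c – i – k – m – e – d – h – n – f – g — 12 edges.

12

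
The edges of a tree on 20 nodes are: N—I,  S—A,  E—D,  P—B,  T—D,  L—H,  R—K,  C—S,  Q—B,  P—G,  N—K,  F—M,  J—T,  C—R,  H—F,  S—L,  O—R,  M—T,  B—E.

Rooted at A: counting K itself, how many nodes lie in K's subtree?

K's subtree: {K, N, I}, size 3.

3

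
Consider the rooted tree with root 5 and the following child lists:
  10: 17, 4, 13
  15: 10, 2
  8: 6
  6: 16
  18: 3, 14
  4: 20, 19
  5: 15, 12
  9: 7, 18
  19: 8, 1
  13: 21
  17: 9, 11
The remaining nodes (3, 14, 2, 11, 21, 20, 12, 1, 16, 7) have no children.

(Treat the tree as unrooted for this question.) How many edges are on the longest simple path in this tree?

9

A longest path is 16-6-8-19-4-10-17-9-18-14, with 9 edges.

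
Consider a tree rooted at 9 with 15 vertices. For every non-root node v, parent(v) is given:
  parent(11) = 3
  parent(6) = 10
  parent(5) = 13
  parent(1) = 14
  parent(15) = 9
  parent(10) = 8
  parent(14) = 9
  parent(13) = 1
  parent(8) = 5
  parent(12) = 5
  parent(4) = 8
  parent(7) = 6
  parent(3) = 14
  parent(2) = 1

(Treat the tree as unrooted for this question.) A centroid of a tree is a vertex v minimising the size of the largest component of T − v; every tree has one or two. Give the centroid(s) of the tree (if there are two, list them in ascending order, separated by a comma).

Removing 13 splits the tree into components of sizes 7, 7; the largest is 7 ≤ ⌊15/2⌋ = 7.
No neighbour of 13 does as well, so 13 is the unique centroid.

13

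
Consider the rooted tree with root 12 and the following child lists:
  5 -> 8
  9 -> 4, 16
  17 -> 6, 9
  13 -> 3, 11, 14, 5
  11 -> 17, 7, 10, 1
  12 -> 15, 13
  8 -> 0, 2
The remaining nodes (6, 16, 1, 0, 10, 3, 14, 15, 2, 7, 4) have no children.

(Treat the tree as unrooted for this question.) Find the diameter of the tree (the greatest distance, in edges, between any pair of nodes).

Starting from 0, a farthest node is 4 at distance 7.
One longest path: 0–8–5–13–11–17–9–4.
So the diameter is 7.

7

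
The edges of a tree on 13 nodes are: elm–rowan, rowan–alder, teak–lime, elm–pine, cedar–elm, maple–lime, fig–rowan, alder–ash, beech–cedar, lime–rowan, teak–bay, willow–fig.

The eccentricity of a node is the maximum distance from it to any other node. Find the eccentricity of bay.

6

A farthest node from bay is beech.
The path bay-teak-lime-rowan-elm-cedar-beech has 6 edges.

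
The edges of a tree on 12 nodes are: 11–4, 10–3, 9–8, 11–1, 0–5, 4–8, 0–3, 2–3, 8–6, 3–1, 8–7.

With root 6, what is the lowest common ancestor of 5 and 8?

Path 5→root: 5 0 3 1 11 4 8 6; path 8→root: 8 6.
First common node: 8.

8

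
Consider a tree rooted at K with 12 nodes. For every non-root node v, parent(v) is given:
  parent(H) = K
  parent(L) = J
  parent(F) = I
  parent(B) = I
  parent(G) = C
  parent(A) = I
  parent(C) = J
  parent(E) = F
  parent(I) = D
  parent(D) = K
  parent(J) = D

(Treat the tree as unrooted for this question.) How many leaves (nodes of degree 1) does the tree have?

Degree-1 nodes: A, B, E, G, H, L — 6 of them.

6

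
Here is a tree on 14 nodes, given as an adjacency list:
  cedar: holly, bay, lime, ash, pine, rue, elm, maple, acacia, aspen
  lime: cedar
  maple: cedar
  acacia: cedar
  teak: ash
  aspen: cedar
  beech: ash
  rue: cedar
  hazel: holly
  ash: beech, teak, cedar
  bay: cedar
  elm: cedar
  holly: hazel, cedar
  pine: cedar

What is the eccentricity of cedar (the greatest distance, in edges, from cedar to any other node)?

2

A farthest node from cedar is hazel (teak, beech also at distance 2).
The path cedar–holly–hazel has 2 edges.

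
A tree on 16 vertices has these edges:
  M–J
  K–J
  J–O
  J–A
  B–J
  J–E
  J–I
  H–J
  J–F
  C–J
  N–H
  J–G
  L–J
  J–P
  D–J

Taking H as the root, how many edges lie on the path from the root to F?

Climbing from F to the root: F → J → H. That's 2 steps.

2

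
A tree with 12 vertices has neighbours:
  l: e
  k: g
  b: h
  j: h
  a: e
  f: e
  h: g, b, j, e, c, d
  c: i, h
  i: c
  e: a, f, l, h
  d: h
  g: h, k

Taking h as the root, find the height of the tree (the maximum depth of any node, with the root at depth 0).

2

The longest root-to-leaf path is h → e → l (2 edges).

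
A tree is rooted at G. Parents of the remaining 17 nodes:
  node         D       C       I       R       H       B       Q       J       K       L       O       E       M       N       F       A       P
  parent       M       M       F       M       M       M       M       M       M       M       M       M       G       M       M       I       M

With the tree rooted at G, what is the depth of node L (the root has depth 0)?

2

G–M–L — 2 edges.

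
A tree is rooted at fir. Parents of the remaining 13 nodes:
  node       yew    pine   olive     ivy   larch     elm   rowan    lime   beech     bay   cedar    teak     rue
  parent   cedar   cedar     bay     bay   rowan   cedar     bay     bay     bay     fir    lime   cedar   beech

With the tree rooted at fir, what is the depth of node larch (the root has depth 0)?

3

Climbing from larch to the root: larch – rowan – bay – fir. That's 3 steps.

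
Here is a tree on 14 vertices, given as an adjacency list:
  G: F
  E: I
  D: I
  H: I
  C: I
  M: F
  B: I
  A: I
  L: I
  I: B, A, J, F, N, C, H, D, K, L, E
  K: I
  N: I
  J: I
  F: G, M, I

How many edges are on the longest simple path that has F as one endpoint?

Distances from F peak at 2, attained at A (D, B, E, J, C, H, N, K, L also at distance 2).
F-I-A

2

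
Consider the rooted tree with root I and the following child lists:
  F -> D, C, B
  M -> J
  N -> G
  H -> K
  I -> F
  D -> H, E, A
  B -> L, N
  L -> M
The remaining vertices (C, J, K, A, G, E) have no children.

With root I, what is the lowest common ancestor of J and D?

F

Path J→root: J M L B F I; path D→root: D F I.
First common node: F.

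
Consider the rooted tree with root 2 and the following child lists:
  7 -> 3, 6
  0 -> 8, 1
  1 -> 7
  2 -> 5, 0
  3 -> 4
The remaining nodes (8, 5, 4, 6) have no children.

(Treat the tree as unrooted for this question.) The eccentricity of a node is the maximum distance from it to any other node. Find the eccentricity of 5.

A farthest node from 5 is 4.
The path 5–2–0–1–7–3–4 has 6 edges.

6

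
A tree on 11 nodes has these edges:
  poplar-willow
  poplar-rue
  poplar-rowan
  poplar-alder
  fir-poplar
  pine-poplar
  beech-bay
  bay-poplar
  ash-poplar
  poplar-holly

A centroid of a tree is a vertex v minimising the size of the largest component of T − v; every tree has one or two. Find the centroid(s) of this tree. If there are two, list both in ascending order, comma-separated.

Removing poplar splits the tree into components of sizes 2, 1, 1, 1, 1, 1, 1, 1, 1; the largest is 2 ≤ ⌊11/2⌋ = 5.
Every other node leaves some component of size > 5, so the centroid is unique.

poplar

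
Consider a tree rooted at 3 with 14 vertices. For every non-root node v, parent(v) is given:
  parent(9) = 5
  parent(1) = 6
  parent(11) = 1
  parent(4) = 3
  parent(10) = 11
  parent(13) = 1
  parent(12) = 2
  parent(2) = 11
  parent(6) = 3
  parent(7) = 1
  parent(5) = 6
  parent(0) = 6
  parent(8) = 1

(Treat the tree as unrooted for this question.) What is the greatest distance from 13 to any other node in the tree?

4

Distances from 13 peak at 4, attained at 9 (4, 12 also at distance 4).
13-1-6-5-9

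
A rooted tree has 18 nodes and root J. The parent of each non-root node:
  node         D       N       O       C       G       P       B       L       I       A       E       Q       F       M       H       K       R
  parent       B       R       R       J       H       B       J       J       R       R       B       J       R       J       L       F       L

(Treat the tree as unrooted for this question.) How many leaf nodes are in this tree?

12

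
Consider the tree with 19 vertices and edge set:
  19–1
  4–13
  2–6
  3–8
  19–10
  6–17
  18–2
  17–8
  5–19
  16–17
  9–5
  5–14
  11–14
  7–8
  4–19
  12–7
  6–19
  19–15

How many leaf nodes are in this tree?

The leaves are 1, 3, 9, 10, 11, 12, 13, 15, 16, 18.
That is 10 leaves.

10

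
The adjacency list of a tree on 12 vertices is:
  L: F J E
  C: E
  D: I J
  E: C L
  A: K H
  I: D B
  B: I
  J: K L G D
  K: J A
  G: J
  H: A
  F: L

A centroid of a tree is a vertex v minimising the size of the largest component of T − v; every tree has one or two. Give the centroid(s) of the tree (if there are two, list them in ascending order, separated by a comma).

Removing J splits the tree into components of sizes 4, 3, 3, 1; the largest is 4 ≤ ⌊12/2⌋ = 6.
Every other node leaves some component of size > 6, so the centroid is unique.

J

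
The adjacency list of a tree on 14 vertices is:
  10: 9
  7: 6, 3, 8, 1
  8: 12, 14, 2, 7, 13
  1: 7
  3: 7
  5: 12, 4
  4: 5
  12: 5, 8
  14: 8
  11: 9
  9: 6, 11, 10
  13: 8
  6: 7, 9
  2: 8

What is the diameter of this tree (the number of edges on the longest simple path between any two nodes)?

BFS from 11 reaches 4 last, at distance 7; BFS from 4 confirms no node is farther.
Path: 11 - 9 - 6 - 7 - 8 - 12 - 5 - 4.

7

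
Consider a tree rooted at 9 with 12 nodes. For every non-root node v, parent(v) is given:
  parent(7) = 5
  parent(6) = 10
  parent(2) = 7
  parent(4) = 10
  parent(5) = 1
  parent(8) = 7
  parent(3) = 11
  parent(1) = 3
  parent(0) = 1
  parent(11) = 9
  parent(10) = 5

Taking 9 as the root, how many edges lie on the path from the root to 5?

Climbing from 5 to the root: 5 → 1 → 3 → 11 → 9. That's 4 steps.

4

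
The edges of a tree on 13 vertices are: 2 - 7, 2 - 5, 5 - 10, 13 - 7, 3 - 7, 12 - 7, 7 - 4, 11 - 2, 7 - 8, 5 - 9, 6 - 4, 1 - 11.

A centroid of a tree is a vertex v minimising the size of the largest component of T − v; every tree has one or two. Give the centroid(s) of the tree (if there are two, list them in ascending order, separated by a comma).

7

Delete 7: the remaining components have sizes 6, 2, 1, 1, 1, 1. Max 6 ≤ 6, so 7 is a centroid.
Every other node leaves some component of size > 6, so the centroid is unique.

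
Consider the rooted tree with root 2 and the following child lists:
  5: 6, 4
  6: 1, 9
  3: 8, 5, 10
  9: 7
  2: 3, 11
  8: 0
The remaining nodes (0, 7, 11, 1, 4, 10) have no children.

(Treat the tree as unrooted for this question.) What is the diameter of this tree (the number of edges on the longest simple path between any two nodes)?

Starting from 11, a farthest node is 7 at distance 6.
One longest path: 11 – 2 – 3 – 5 – 6 – 9 – 7.
So the diameter is 6.

6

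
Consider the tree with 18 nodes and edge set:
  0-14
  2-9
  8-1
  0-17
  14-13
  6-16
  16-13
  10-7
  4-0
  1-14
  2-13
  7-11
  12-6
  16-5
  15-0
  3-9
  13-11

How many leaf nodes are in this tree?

Exactly 8 nodes have a single neighbour: 3, 4, 5, 8, 10, 12, 15, 17.

8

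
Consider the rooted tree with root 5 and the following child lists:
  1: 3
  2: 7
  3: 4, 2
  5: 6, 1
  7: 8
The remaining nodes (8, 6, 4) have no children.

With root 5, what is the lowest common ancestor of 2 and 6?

5

Ancestors of 2 (toward the root): 2, 3, 1, 5.
Ancestors of 6: 6, 5.
The deepest node appearing in both lists is 5.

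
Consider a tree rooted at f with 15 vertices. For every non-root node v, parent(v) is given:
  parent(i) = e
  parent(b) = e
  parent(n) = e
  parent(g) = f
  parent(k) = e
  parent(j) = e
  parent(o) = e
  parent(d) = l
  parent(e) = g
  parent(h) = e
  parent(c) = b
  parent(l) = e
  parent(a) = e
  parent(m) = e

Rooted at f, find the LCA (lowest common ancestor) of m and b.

Path m→root: m e g f; path b→root: b e g f.
First common node: e.

e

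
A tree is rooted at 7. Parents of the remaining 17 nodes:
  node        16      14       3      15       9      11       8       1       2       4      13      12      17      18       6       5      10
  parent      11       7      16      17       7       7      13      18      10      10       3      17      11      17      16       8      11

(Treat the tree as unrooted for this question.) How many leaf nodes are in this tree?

9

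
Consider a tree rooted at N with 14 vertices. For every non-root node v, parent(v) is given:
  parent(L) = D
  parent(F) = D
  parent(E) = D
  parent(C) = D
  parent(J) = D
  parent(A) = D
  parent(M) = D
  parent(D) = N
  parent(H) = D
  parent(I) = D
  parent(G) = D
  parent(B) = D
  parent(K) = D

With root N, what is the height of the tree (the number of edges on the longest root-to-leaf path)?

2

The longest root-to-leaf path is N-D-I (2 edges).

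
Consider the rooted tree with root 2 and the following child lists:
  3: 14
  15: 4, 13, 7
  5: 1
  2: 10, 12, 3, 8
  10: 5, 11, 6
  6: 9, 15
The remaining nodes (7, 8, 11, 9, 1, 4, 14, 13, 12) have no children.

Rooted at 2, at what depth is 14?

2

Path from 2 to 14: 2 → 3 → 14, which has 2 edges.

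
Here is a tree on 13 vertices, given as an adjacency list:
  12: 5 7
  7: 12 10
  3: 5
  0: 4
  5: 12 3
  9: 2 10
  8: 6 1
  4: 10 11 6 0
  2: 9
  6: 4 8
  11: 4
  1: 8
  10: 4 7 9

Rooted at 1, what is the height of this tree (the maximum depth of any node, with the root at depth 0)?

8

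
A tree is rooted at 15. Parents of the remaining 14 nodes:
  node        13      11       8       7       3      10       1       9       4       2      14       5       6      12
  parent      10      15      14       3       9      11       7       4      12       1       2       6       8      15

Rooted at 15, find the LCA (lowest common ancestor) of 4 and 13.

4's ancestor chain is 4, 12, 15 and 13's is 13, 10, 11, 15; they first meet at 15.

15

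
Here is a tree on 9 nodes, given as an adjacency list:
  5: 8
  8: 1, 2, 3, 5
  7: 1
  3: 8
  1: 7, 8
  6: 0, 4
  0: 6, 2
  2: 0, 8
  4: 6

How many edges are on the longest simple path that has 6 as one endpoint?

Distances from 6 peak at 5, attained at 7.
6–0–2–8–1–7

5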